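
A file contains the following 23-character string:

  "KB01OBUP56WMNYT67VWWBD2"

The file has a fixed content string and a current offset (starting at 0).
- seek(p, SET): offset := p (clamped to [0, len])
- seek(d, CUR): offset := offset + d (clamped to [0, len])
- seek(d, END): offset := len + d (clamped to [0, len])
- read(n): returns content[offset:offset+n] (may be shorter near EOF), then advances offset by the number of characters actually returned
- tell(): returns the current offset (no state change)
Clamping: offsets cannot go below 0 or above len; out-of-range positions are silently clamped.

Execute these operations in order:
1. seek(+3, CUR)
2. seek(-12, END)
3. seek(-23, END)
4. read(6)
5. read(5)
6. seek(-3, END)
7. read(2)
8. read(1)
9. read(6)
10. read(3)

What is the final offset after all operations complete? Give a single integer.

After 1 (seek(+3, CUR)): offset=3
After 2 (seek(-12, END)): offset=11
After 3 (seek(-23, END)): offset=0
After 4 (read(6)): returned 'KB01OB', offset=6
After 5 (read(5)): returned 'UP56W', offset=11
After 6 (seek(-3, END)): offset=20
After 7 (read(2)): returned 'BD', offset=22
After 8 (read(1)): returned '2', offset=23
After 9 (read(6)): returned '', offset=23
After 10 (read(3)): returned '', offset=23

Answer: 23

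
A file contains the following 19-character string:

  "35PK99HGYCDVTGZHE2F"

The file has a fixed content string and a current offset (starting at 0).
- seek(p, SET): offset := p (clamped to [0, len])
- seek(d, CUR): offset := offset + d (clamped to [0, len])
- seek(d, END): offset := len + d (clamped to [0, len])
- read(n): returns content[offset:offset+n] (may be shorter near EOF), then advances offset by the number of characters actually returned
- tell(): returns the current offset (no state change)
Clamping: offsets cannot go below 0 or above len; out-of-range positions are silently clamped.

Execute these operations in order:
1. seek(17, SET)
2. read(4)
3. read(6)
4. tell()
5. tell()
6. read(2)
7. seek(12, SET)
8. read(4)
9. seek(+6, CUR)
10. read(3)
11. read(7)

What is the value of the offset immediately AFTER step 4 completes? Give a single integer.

After 1 (seek(17, SET)): offset=17
After 2 (read(4)): returned '2F', offset=19
After 3 (read(6)): returned '', offset=19
After 4 (tell()): offset=19

Answer: 19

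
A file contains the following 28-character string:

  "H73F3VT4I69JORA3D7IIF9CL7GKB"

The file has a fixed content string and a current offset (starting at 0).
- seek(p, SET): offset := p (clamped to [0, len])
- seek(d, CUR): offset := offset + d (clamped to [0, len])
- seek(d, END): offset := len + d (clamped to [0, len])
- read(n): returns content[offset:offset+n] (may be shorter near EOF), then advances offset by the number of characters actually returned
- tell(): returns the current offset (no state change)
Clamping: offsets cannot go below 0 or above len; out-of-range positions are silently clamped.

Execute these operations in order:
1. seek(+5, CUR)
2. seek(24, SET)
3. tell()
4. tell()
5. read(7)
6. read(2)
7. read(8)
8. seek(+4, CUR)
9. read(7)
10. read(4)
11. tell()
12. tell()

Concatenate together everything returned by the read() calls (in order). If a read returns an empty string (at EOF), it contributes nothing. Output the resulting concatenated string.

Answer: 7GKB

Derivation:
After 1 (seek(+5, CUR)): offset=5
After 2 (seek(24, SET)): offset=24
After 3 (tell()): offset=24
After 4 (tell()): offset=24
After 5 (read(7)): returned '7GKB', offset=28
After 6 (read(2)): returned '', offset=28
After 7 (read(8)): returned '', offset=28
After 8 (seek(+4, CUR)): offset=28
After 9 (read(7)): returned '', offset=28
After 10 (read(4)): returned '', offset=28
After 11 (tell()): offset=28
After 12 (tell()): offset=28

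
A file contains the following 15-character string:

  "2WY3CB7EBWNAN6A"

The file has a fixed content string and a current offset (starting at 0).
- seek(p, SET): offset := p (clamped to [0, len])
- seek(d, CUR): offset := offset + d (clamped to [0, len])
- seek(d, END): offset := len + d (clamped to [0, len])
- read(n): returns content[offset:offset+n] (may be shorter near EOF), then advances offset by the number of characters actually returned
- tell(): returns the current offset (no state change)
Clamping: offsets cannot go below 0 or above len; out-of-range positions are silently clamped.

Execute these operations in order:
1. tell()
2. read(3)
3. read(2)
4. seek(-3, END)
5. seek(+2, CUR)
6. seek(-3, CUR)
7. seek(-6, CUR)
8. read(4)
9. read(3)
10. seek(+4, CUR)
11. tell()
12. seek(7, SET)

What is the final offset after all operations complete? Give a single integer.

After 1 (tell()): offset=0
After 2 (read(3)): returned '2WY', offset=3
After 3 (read(2)): returned '3C', offset=5
After 4 (seek(-3, END)): offset=12
After 5 (seek(+2, CUR)): offset=14
After 6 (seek(-3, CUR)): offset=11
After 7 (seek(-6, CUR)): offset=5
After 8 (read(4)): returned 'B7EB', offset=9
After 9 (read(3)): returned 'WNA', offset=12
After 10 (seek(+4, CUR)): offset=15
After 11 (tell()): offset=15
After 12 (seek(7, SET)): offset=7

Answer: 7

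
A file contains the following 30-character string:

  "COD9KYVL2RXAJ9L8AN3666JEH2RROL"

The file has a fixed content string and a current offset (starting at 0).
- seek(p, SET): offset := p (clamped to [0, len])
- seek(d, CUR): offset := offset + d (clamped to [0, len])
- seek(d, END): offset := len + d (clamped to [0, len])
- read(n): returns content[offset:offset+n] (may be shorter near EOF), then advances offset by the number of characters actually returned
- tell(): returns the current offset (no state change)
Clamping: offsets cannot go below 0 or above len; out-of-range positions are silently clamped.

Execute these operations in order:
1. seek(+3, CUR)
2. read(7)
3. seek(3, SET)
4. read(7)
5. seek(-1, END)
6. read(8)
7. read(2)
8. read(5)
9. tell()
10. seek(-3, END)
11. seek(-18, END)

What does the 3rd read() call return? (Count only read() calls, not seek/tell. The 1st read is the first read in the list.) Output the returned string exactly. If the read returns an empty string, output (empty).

After 1 (seek(+3, CUR)): offset=3
After 2 (read(7)): returned '9KYVL2R', offset=10
After 3 (seek(3, SET)): offset=3
After 4 (read(7)): returned '9KYVL2R', offset=10
After 5 (seek(-1, END)): offset=29
After 6 (read(8)): returned 'L', offset=30
After 7 (read(2)): returned '', offset=30
After 8 (read(5)): returned '', offset=30
After 9 (tell()): offset=30
After 10 (seek(-3, END)): offset=27
After 11 (seek(-18, END)): offset=12

Answer: L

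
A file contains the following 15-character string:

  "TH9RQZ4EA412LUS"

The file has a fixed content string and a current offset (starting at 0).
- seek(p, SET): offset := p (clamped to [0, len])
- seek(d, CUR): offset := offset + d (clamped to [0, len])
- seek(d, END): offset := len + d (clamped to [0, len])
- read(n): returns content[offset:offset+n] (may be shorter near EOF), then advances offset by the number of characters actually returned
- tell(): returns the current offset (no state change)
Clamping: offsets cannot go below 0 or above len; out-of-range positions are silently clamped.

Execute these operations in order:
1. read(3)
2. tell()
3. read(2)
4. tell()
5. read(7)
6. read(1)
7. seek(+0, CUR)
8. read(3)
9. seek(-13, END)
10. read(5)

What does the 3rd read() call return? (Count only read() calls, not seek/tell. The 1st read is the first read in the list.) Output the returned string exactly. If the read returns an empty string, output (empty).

After 1 (read(3)): returned 'TH9', offset=3
After 2 (tell()): offset=3
After 3 (read(2)): returned 'RQ', offset=5
After 4 (tell()): offset=5
After 5 (read(7)): returned 'Z4EA412', offset=12
After 6 (read(1)): returned 'L', offset=13
After 7 (seek(+0, CUR)): offset=13
After 8 (read(3)): returned 'US', offset=15
After 9 (seek(-13, END)): offset=2
After 10 (read(5)): returned '9RQZ4', offset=7

Answer: Z4EA412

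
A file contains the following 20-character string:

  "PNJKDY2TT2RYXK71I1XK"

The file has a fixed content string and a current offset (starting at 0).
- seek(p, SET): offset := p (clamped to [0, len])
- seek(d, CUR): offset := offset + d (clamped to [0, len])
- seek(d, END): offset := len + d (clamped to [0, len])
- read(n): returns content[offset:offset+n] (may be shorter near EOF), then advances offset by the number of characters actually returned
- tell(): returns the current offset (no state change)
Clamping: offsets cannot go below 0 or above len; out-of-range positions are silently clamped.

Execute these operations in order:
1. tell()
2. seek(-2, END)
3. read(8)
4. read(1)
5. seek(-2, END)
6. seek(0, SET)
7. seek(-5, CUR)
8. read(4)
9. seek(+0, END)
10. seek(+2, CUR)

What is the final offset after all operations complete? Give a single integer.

Answer: 20

Derivation:
After 1 (tell()): offset=0
After 2 (seek(-2, END)): offset=18
After 3 (read(8)): returned 'XK', offset=20
After 4 (read(1)): returned '', offset=20
After 5 (seek(-2, END)): offset=18
After 6 (seek(0, SET)): offset=0
After 7 (seek(-5, CUR)): offset=0
After 8 (read(4)): returned 'PNJK', offset=4
After 9 (seek(+0, END)): offset=20
After 10 (seek(+2, CUR)): offset=20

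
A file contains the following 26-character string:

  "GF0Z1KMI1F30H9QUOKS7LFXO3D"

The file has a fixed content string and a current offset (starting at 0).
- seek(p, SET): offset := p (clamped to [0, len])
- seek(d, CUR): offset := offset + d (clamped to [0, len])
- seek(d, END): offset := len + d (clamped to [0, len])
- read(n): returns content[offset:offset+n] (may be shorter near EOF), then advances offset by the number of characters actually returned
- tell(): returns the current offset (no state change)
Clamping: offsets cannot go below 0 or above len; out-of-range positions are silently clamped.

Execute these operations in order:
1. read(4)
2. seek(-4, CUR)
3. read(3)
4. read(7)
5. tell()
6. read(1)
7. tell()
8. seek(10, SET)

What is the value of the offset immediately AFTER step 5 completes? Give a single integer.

After 1 (read(4)): returned 'GF0Z', offset=4
After 2 (seek(-4, CUR)): offset=0
After 3 (read(3)): returned 'GF0', offset=3
After 4 (read(7)): returned 'Z1KMI1F', offset=10
After 5 (tell()): offset=10

Answer: 10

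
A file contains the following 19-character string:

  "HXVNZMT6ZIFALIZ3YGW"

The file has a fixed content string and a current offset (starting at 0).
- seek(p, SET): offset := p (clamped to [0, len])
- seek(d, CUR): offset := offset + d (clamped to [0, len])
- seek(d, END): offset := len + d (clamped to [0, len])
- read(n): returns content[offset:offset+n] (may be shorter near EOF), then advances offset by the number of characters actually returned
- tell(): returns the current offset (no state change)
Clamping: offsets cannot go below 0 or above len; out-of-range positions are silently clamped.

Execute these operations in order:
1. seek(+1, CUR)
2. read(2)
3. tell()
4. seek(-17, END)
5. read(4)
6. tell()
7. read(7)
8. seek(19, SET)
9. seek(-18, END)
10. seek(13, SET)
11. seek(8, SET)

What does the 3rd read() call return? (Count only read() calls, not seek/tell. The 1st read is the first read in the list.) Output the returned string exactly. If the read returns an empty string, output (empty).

After 1 (seek(+1, CUR)): offset=1
After 2 (read(2)): returned 'XV', offset=3
After 3 (tell()): offset=3
After 4 (seek(-17, END)): offset=2
After 5 (read(4)): returned 'VNZM', offset=6
After 6 (tell()): offset=6
After 7 (read(7)): returned 'T6ZIFAL', offset=13
After 8 (seek(19, SET)): offset=19
After 9 (seek(-18, END)): offset=1
After 10 (seek(13, SET)): offset=13
After 11 (seek(8, SET)): offset=8

Answer: T6ZIFAL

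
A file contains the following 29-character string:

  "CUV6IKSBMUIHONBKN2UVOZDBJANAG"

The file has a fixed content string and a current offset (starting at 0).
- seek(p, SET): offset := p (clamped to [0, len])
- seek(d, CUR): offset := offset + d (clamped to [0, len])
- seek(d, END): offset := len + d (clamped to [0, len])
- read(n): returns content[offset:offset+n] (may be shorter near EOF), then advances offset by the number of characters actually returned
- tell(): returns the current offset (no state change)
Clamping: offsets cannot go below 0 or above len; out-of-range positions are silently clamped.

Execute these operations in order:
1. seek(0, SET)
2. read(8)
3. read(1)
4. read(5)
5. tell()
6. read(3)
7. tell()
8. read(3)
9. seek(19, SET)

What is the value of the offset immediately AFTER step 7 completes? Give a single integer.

After 1 (seek(0, SET)): offset=0
After 2 (read(8)): returned 'CUV6IKSB', offset=8
After 3 (read(1)): returned 'M', offset=9
After 4 (read(5)): returned 'UIHON', offset=14
After 5 (tell()): offset=14
After 6 (read(3)): returned 'BKN', offset=17
After 7 (tell()): offset=17

Answer: 17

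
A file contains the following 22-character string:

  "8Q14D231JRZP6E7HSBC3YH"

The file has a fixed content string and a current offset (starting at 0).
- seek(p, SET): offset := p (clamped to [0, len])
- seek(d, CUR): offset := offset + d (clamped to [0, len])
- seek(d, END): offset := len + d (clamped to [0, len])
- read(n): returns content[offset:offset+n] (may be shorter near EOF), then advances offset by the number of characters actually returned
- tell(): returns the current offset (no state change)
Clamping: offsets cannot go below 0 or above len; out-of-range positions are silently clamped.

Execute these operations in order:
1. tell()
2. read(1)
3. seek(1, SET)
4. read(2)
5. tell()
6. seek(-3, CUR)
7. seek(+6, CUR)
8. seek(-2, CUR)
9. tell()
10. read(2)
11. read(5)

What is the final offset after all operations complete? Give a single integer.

Answer: 11

Derivation:
After 1 (tell()): offset=0
After 2 (read(1)): returned '8', offset=1
After 3 (seek(1, SET)): offset=1
After 4 (read(2)): returned 'Q1', offset=3
After 5 (tell()): offset=3
After 6 (seek(-3, CUR)): offset=0
After 7 (seek(+6, CUR)): offset=6
After 8 (seek(-2, CUR)): offset=4
After 9 (tell()): offset=4
After 10 (read(2)): returned 'D2', offset=6
After 11 (read(5)): returned '31JRZ', offset=11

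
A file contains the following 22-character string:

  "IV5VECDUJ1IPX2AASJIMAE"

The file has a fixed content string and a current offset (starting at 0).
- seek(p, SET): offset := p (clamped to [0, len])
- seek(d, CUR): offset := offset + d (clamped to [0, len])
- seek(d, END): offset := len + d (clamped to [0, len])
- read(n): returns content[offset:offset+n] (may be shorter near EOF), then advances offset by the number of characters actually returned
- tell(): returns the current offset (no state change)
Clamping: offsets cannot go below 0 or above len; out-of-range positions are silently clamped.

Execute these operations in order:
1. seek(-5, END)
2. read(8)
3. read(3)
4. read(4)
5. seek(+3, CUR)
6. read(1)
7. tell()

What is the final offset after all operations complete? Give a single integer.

After 1 (seek(-5, END)): offset=17
After 2 (read(8)): returned 'JIMAE', offset=22
After 3 (read(3)): returned '', offset=22
After 4 (read(4)): returned '', offset=22
After 5 (seek(+3, CUR)): offset=22
After 6 (read(1)): returned '', offset=22
After 7 (tell()): offset=22

Answer: 22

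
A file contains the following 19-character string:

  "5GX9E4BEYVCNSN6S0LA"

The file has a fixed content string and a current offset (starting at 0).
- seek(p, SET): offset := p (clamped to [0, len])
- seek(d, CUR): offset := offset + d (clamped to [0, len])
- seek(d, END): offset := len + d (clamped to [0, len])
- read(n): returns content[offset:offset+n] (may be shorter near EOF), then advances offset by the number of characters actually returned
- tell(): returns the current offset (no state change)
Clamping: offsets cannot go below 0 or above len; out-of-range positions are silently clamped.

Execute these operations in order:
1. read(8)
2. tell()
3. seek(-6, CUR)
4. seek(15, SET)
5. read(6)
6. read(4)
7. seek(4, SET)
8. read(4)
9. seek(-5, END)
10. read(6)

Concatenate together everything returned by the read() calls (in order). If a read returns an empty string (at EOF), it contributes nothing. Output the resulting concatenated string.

After 1 (read(8)): returned '5GX9E4BE', offset=8
After 2 (tell()): offset=8
After 3 (seek(-6, CUR)): offset=2
After 4 (seek(15, SET)): offset=15
After 5 (read(6)): returned 'S0LA', offset=19
After 6 (read(4)): returned '', offset=19
After 7 (seek(4, SET)): offset=4
After 8 (read(4)): returned 'E4BE', offset=8
After 9 (seek(-5, END)): offset=14
After 10 (read(6)): returned '6S0LA', offset=19

Answer: 5GX9E4BES0LAE4BE6S0LA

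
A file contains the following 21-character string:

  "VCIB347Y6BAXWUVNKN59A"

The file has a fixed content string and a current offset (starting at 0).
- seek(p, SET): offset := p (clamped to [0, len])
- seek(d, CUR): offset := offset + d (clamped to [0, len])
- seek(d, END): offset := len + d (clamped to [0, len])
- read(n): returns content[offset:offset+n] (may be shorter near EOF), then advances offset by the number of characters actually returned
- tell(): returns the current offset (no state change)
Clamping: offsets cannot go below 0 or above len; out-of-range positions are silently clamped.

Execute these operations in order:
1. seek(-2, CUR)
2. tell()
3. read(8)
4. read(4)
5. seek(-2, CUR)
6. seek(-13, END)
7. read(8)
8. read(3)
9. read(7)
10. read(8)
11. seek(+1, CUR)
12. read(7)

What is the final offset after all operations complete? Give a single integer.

After 1 (seek(-2, CUR)): offset=0
After 2 (tell()): offset=0
After 3 (read(8)): returned 'VCIB347Y', offset=8
After 4 (read(4)): returned '6BAX', offset=12
After 5 (seek(-2, CUR)): offset=10
After 6 (seek(-13, END)): offset=8
After 7 (read(8)): returned '6BAXWUVN', offset=16
After 8 (read(3)): returned 'KN5', offset=19
After 9 (read(7)): returned '9A', offset=21
After 10 (read(8)): returned '', offset=21
After 11 (seek(+1, CUR)): offset=21
After 12 (read(7)): returned '', offset=21

Answer: 21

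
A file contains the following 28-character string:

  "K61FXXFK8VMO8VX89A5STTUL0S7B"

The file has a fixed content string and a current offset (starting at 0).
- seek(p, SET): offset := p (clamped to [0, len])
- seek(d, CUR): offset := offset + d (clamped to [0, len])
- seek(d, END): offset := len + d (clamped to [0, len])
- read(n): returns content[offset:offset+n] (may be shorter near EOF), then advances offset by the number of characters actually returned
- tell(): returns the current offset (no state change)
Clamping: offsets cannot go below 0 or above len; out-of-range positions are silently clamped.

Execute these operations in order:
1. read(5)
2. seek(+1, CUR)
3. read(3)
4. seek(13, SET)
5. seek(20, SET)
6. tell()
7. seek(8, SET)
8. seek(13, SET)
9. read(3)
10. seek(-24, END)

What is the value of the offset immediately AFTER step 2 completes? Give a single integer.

After 1 (read(5)): returned 'K61FX', offset=5
After 2 (seek(+1, CUR)): offset=6

Answer: 6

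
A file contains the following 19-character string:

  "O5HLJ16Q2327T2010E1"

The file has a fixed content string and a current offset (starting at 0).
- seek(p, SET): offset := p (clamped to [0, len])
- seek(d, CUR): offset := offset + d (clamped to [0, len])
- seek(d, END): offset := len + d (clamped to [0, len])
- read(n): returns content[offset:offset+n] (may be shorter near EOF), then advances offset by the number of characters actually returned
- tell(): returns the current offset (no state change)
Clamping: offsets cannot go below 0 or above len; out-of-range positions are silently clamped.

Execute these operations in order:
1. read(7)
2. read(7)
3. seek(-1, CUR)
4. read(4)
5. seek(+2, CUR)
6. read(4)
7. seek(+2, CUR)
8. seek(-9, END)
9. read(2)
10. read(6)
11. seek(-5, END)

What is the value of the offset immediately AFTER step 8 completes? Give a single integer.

After 1 (read(7)): returned 'O5HLJ16', offset=7
After 2 (read(7)): returned 'Q2327T2', offset=14
After 3 (seek(-1, CUR)): offset=13
After 4 (read(4)): returned '2010', offset=17
After 5 (seek(+2, CUR)): offset=19
After 6 (read(4)): returned '', offset=19
After 7 (seek(+2, CUR)): offset=19
After 8 (seek(-9, END)): offset=10

Answer: 10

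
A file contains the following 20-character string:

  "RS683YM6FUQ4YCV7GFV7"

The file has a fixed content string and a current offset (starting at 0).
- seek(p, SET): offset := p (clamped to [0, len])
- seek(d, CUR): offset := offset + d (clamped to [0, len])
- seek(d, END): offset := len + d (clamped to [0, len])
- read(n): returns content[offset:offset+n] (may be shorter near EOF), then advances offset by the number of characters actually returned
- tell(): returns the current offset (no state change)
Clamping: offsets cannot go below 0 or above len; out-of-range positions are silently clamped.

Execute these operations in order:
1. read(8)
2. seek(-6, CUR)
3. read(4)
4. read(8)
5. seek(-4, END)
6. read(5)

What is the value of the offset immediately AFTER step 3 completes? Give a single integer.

After 1 (read(8)): returned 'RS683YM6', offset=8
After 2 (seek(-6, CUR)): offset=2
After 3 (read(4)): returned '683Y', offset=6

Answer: 6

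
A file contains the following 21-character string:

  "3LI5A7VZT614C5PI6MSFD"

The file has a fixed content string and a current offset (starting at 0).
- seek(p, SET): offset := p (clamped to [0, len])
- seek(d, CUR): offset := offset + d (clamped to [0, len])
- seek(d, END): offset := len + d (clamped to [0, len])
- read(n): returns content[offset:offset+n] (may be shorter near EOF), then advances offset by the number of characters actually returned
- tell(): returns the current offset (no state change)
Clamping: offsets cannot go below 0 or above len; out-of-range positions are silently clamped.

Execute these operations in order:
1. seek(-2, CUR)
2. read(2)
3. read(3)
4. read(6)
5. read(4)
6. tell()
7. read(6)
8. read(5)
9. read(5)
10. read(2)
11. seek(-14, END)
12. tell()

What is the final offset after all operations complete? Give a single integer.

After 1 (seek(-2, CUR)): offset=0
After 2 (read(2)): returned '3L', offset=2
After 3 (read(3)): returned 'I5A', offset=5
After 4 (read(6)): returned '7VZT61', offset=11
After 5 (read(4)): returned '4C5P', offset=15
After 6 (tell()): offset=15
After 7 (read(6)): returned 'I6MSFD', offset=21
After 8 (read(5)): returned '', offset=21
After 9 (read(5)): returned '', offset=21
After 10 (read(2)): returned '', offset=21
After 11 (seek(-14, END)): offset=7
After 12 (tell()): offset=7

Answer: 7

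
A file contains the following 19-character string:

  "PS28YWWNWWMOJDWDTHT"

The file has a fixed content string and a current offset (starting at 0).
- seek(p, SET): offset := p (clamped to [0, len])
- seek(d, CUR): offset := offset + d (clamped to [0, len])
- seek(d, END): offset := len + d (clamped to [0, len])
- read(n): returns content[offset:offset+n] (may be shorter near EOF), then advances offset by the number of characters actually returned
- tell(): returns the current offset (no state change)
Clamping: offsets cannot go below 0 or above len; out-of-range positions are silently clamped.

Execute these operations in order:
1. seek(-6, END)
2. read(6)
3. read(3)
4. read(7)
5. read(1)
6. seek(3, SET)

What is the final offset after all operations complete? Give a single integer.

After 1 (seek(-6, END)): offset=13
After 2 (read(6)): returned 'DWDTHT', offset=19
After 3 (read(3)): returned '', offset=19
After 4 (read(7)): returned '', offset=19
After 5 (read(1)): returned '', offset=19
After 6 (seek(3, SET)): offset=3

Answer: 3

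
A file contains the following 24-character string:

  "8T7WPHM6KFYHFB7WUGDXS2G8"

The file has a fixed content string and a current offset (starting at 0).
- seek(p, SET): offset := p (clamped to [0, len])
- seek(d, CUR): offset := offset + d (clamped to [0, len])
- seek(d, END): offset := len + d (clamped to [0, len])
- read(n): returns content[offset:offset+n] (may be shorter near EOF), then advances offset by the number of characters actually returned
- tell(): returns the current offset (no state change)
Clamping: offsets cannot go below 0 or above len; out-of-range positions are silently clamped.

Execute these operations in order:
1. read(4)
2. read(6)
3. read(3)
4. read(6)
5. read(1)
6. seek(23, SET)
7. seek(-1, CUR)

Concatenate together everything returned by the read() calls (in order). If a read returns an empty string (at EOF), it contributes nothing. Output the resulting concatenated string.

After 1 (read(4)): returned '8T7W', offset=4
After 2 (read(6)): returned 'PHM6KF', offset=10
After 3 (read(3)): returned 'YHF', offset=13
After 4 (read(6)): returned 'B7WUGD', offset=19
After 5 (read(1)): returned 'X', offset=20
After 6 (seek(23, SET)): offset=23
After 7 (seek(-1, CUR)): offset=22

Answer: 8T7WPHM6KFYHFB7WUGDX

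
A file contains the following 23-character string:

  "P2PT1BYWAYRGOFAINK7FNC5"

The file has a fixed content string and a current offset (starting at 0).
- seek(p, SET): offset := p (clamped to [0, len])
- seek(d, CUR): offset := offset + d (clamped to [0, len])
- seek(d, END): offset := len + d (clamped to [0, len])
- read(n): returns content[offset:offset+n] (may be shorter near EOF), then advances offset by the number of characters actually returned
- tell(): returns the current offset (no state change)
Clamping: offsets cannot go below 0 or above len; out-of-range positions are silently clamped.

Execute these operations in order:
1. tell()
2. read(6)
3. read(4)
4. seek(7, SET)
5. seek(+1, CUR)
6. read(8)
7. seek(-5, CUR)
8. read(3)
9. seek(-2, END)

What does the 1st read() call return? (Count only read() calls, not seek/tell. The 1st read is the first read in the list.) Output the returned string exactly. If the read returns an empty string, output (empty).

After 1 (tell()): offset=0
After 2 (read(6)): returned 'P2PT1B', offset=6
After 3 (read(4)): returned 'YWAY', offset=10
After 4 (seek(7, SET)): offset=7
After 5 (seek(+1, CUR)): offset=8
After 6 (read(8)): returned 'AYRGOFAI', offset=16
After 7 (seek(-5, CUR)): offset=11
After 8 (read(3)): returned 'GOF', offset=14
After 9 (seek(-2, END)): offset=21

Answer: P2PT1B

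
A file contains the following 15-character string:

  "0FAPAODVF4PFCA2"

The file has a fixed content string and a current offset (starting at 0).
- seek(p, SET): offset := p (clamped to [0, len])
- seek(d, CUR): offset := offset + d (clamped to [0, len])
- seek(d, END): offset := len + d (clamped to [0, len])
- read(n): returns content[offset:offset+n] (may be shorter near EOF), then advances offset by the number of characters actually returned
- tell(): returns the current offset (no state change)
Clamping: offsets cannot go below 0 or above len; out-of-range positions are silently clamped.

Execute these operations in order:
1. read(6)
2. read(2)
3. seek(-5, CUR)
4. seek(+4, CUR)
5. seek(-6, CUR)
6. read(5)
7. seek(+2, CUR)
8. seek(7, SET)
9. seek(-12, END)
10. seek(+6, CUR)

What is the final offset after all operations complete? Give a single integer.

After 1 (read(6)): returned '0FAPAO', offset=6
After 2 (read(2)): returned 'DV', offset=8
After 3 (seek(-5, CUR)): offset=3
After 4 (seek(+4, CUR)): offset=7
After 5 (seek(-6, CUR)): offset=1
After 6 (read(5)): returned 'FAPAO', offset=6
After 7 (seek(+2, CUR)): offset=8
After 8 (seek(7, SET)): offset=7
After 9 (seek(-12, END)): offset=3
After 10 (seek(+6, CUR)): offset=9

Answer: 9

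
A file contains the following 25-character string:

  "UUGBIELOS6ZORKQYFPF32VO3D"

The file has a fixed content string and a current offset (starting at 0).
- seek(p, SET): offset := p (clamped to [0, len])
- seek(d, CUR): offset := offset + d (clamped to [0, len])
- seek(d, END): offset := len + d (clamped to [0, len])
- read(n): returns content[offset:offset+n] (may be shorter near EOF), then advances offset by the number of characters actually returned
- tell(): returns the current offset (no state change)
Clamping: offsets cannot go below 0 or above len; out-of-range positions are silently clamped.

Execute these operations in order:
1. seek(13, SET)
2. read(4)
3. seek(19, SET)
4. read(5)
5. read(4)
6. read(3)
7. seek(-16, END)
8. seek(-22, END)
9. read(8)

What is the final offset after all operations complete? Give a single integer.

After 1 (seek(13, SET)): offset=13
After 2 (read(4)): returned 'KQYF', offset=17
After 3 (seek(19, SET)): offset=19
After 4 (read(5)): returned '32VO3', offset=24
After 5 (read(4)): returned 'D', offset=25
After 6 (read(3)): returned '', offset=25
After 7 (seek(-16, END)): offset=9
After 8 (seek(-22, END)): offset=3
After 9 (read(8)): returned 'BIELOS6Z', offset=11

Answer: 11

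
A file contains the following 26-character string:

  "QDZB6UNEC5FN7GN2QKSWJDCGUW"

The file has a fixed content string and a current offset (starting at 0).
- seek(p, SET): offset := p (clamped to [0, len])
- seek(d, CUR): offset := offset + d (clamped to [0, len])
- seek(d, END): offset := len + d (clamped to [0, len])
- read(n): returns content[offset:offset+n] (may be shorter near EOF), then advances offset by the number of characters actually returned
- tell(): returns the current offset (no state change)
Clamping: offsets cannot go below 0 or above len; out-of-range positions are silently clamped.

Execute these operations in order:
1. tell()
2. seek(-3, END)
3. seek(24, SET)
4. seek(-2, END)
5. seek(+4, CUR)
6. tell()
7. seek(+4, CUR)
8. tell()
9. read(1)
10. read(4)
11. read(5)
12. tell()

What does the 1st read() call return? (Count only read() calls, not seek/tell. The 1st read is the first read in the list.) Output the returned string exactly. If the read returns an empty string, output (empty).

After 1 (tell()): offset=0
After 2 (seek(-3, END)): offset=23
After 3 (seek(24, SET)): offset=24
After 4 (seek(-2, END)): offset=24
After 5 (seek(+4, CUR)): offset=26
After 6 (tell()): offset=26
After 7 (seek(+4, CUR)): offset=26
After 8 (tell()): offset=26
After 9 (read(1)): returned '', offset=26
After 10 (read(4)): returned '', offset=26
After 11 (read(5)): returned '', offset=26
After 12 (tell()): offset=26

Answer: (empty)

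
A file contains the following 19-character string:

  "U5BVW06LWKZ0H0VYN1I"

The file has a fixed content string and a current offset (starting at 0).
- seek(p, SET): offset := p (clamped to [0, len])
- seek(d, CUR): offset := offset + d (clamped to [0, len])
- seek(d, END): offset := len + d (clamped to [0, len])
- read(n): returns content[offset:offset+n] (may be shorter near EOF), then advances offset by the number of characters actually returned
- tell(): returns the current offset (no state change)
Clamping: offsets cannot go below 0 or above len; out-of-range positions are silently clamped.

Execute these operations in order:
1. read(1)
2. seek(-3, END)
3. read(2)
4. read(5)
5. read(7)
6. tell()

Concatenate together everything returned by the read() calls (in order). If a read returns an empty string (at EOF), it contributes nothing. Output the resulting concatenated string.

After 1 (read(1)): returned 'U', offset=1
After 2 (seek(-3, END)): offset=16
After 3 (read(2)): returned 'N1', offset=18
After 4 (read(5)): returned 'I', offset=19
After 5 (read(7)): returned '', offset=19
After 6 (tell()): offset=19

Answer: UN1I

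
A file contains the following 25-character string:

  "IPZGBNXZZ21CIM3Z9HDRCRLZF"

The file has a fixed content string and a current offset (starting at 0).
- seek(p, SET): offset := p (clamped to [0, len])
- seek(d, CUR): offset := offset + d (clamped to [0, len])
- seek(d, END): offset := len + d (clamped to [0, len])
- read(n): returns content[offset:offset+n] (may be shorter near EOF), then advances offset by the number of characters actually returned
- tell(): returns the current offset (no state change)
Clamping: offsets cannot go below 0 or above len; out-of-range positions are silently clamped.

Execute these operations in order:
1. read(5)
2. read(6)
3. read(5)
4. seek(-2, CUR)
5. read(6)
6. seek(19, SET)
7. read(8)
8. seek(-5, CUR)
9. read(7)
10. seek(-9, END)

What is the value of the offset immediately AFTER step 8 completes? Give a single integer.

Answer: 20

Derivation:
After 1 (read(5)): returned 'IPZGB', offset=5
After 2 (read(6)): returned 'NXZZ21', offset=11
After 3 (read(5)): returned 'CIM3Z', offset=16
After 4 (seek(-2, CUR)): offset=14
After 5 (read(6)): returned '3Z9HDR', offset=20
After 6 (seek(19, SET)): offset=19
After 7 (read(8)): returned 'RCRLZF', offset=25
After 8 (seek(-5, CUR)): offset=20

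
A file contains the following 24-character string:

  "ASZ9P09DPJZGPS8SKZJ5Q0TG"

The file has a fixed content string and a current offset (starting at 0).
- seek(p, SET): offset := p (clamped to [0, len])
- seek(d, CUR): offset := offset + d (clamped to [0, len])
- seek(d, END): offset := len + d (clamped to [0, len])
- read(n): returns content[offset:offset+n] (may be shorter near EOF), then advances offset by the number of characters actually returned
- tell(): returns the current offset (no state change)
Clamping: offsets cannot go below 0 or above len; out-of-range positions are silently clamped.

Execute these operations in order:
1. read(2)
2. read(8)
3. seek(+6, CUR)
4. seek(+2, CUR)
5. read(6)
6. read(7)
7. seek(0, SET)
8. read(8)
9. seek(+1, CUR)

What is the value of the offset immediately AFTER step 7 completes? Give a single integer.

After 1 (read(2)): returned 'AS', offset=2
After 2 (read(8)): returned 'Z9P09DPJ', offset=10
After 3 (seek(+6, CUR)): offset=16
After 4 (seek(+2, CUR)): offset=18
After 5 (read(6)): returned 'J5Q0TG', offset=24
After 6 (read(7)): returned '', offset=24
After 7 (seek(0, SET)): offset=0

Answer: 0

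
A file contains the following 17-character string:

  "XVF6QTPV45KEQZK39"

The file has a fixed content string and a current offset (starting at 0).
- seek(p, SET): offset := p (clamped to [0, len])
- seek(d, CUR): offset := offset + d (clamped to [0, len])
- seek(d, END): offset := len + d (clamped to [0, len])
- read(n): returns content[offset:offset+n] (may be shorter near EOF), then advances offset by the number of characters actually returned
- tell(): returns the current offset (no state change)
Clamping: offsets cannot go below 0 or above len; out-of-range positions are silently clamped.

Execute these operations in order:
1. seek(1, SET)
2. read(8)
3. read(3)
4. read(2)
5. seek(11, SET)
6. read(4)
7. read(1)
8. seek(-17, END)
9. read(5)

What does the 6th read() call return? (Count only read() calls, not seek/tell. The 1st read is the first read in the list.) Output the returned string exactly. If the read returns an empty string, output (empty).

Answer: XVF6Q

Derivation:
After 1 (seek(1, SET)): offset=1
After 2 (read(8)): returned 'VF6QTPV4', offset=9
After 3 (read(3)): returned '5KE', offset=12
After 4 (read(2)): returned 'QZ', offset=14
After 5 (seek(11, SET)): offset=11
After 6 (read(4)): returned 'EQZK', offset=15
After 7 (read(1)): returned '3', offset=16
After 8 (seek(-17, END)): offset=0
After 9 (read(5)): returned 'XVF6Q', offset=5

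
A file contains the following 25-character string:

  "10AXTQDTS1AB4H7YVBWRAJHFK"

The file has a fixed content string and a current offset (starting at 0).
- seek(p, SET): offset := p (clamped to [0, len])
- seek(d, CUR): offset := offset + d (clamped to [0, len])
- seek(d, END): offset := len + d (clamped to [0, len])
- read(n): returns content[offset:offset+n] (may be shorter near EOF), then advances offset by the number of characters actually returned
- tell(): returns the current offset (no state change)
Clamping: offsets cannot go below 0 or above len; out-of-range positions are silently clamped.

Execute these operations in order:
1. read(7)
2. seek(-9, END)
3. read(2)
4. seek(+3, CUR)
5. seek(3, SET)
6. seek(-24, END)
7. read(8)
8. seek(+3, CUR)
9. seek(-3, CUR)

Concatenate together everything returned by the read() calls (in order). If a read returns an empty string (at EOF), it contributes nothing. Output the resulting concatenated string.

After 1 (read(7)): returned '10AXTQD', offset=7
After 2 (seek(-9, END)): offset=16
After 3 (read(2)): returned 'VB', offset=18
After 4 (seek(+3, CUR)): offset=21
After 5 (seek(3, SET)): offset=3
After 6 (seek(-24, END)): offset=1
After 7 (read(8)): returned '0AXTQDTS', offset=9
After 8 (seek(+3, CUR)): offset=12
After 9 (seek(-3, CUR)): offset=9

Answer: 10AXTQDVB0AXTQDTS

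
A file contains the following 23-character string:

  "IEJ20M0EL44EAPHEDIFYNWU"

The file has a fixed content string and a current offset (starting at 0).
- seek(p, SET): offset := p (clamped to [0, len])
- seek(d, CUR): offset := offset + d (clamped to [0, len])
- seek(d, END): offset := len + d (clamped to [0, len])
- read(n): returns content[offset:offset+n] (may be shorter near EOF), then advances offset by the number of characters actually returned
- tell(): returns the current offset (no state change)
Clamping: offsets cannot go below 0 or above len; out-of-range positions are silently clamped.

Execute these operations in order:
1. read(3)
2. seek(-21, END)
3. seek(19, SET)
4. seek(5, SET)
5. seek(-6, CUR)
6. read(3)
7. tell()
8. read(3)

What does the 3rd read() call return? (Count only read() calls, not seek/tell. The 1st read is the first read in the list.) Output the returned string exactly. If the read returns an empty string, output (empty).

After 1 (read(3)): returned 'IEJ', offset=3
After 2 (seek(-21, END)): offset=2
After 3 (seek(19, SET)): offset=19
After 4 (seek(5, SET)): offset=5
After 5 (seek(-6, CUR)): offset=0
After 6 (read(3)): returned 'IEJ', offset=3
After 7 (tell()): offset=3
After 8 (read(3)): returned '20M', offset=6

Answer: 20M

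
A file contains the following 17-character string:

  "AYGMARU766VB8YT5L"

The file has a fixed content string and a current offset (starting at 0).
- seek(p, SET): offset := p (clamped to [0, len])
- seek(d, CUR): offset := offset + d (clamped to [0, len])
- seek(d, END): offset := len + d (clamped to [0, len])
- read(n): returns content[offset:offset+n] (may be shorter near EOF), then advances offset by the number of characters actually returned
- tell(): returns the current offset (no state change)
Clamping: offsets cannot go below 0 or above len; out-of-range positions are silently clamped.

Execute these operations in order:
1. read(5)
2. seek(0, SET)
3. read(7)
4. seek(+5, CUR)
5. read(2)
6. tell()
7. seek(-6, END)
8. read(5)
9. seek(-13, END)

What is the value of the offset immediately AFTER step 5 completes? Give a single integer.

After 1 (read(5)): returned 'AYGMA', offset=5
After 2 (seek(0, SET)): offset=0
After 3 (read(7)): returned 'AYGMARU', offset=7
After 4 (seek(+5, CUR)): offset=12
After 5 (read(2)): returned '8Y', offset=14

Answer: 14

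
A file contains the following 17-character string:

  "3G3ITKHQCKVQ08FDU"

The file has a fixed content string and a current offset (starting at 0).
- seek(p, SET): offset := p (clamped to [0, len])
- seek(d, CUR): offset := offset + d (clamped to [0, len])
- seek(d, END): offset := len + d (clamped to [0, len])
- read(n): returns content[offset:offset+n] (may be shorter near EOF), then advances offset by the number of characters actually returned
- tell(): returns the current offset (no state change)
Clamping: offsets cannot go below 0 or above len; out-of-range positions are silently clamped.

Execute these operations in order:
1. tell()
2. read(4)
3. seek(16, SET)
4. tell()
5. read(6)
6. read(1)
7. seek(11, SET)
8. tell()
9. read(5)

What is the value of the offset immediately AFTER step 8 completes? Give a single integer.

Answer: 11

Derivation:
After 1 (tell()): offset=0
After 2 (read(4)): returned '3G3I', offset=4
After 3 (seek(16, SET)): offset=16
After 4 (tell()): offset=16
After 5 (read(6)): returned 'U', offset=17
After 6 (read(1)): returned '', offset=17
After 7 (seek(11, SET)): offset=11
After 8 (tell()): offset=11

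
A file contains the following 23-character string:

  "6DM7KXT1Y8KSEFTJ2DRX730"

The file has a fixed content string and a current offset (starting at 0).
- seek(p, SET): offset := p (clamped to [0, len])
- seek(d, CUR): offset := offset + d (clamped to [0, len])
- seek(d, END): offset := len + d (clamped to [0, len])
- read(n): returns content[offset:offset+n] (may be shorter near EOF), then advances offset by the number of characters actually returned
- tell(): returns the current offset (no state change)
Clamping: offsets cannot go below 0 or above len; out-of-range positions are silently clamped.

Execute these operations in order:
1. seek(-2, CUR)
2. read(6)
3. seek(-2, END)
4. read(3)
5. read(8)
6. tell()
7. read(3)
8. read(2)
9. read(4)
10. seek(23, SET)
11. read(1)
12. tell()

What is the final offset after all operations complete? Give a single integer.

Answer: 23

Derivation:
After 1 (seek(-2, CUR)): offset=0
After 2 (read(6)): returned '6DM7KX', offset=6
After 3 (seek(-2, END)): offset=21
After 4 (read(3)): returned '30', offset=23
After 5 (read(8)): returned '', offset=23
After 6 (tell()): offset=23
After 7 (read(3)): returned '', offset=23
After 8 (read(2)): returned '', offset=23
After 9 (read(4)): returned '', offset=23
After 10 (seek(23, SET)): offset=23
After 11 (read(1)): returned '', offset=23
After 12 (tell()): offset=23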